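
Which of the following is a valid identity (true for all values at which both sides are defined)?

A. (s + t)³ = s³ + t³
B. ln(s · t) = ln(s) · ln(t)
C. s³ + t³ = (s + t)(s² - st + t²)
A: fails at (1, 4) — LHS = 125, RHS = 65.
B: fails at (3, 3) — LHS = ln(9) ≈ 2.197, RHS = ln(3)² ≈ 1.207.
C: holds — e.g. at (1, 5), both sides equal 126.

Answer: C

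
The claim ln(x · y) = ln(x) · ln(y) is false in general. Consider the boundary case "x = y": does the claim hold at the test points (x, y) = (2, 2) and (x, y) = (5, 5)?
No, fails at both test points

At (2, 2): LHS = ln(4) ≈ 1.386 ≠ RHS = ln(2)² ≈ 0.4805
At (5, 5): LHS = ln(25) ≈ 3.219 ≠ RHS = ln(5)² ≈ 2.59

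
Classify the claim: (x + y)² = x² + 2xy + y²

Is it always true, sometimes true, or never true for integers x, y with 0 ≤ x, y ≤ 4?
The identity holds for every pair in the range. For instance at (x, y) = (4, 2): both sides equal 36.

Answer: Always true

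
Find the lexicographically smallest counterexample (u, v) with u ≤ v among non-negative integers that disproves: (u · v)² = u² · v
Substituting (1, 2) into the claim:
LHS = (1 · 2)² = 4
RHS = 1² · 2 = 2

Since LHS ≠ RHS, this pair disproves the claim, and no lexicographically smaller pair (u ≤ v, non-negative integers) does.

For instance (5, 6) is also a counterexample (LHS = 900, RHS = 150), but it's lexicographically larger.

Answer: (u, v) = (1, 2)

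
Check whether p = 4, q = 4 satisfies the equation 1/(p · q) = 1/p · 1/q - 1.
Substituting p = 4, q = 4:

LHS = 1/(4 · 4) = 1/16
RHS = 1/4 · 1/4 - 1 = -15/16

LHS ≠ RHS, so the equation does not hold at this point.

Answer: Fails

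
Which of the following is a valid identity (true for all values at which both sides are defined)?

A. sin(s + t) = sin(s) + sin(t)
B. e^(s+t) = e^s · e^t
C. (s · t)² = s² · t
A: fails at (1, 4) — LHS = sin(5) ≈ -0.9589, RHS = sin(4) + sin(1) ≈ 0.08467.
B: holds — e.g. at (5, 8), both sides equal e^13 ≈ 442413.4.
C: fails at (2, 4) — LHS = 64, RHS = 16.

Answer: B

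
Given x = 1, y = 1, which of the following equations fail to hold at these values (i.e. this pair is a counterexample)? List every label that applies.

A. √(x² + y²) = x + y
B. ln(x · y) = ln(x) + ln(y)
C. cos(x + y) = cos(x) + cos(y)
Evaluating each claim at the given values:
A. LHS = √(2) ≈ 1.414, RHS = 2 → fails here (LHS ≠ RHS)
B. LHS = 0, RHS = 0 → holds here (LHS = RHS)
C. LHS = cos(2) ≈ -0.4161, RHS = 2·cos(1) ≈ 1.081 → fails here (LHS ≠ RHS)

Answer: A, C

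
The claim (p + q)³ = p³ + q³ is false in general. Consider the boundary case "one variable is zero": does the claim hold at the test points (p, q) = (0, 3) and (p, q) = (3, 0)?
At (0, 3): LHS = 27, RHS = 27 → equal
At (3, 0): LHS = 27, RHS = 27 → equal

So the claim does hold at both of these boundary points, even though it is not an identity.

Answer: Yes, holds at both test points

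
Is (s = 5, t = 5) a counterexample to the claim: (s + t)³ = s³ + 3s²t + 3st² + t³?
No

Substituting s = 5, t = 5:
LHS = (5 + 5)³ = 1000
RHS = 5³ + 3·5²·5 + 3·5·5² + 5³ = 1000

The sides agree, so this pair does not disprove the claim.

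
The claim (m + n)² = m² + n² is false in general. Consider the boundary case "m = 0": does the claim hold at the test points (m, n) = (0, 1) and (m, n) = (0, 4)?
At (0, 1): LHS = 1, RHS = 1 → equal
At (0, 4): LHS = 16, RHS = 16 → equal

So the claim does hold at both of these boundary points, even though it is not an identity.

Answer: Yes, holds at both test points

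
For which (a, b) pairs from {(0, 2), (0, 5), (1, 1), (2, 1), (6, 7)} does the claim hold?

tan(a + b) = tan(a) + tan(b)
Testing each pair:
(0, 2): LHS = tan(2) ≈ -2.185, RHS = tan(2) ≈ -2.185 → holds
(0, 5): LHS = tan(5) ≈ -3.381, RHS = tan(5) ≈ -3.381 → holds
(1, 1): LHS = tan(2) ≈ -2.185, RHS = 2·tan(1) ≈ 3.115 → fails
(2, 1): LHS = tan(3) ≈ -0.1425, RHS = tan(2) + tan(1) ≈ -0.6276 → fails
(6, 7): LHS = tan(13) ≈ 0.463, RHS = tan(6) + tan(7) ≈ 0.5804 → fails

2 of 5 pairs satisfy the claim.

Answer: (0, 2), (0, 5)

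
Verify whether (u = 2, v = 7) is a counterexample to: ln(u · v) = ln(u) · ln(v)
Substituting u = 2, v = 7:
LHS = ln(2 · 7) = ln(14) ≈ 2.639
RHS = ln(2) · ln(7) ≈ 1.349

Since LHS ≠ RHS, this pair disproves the claim.

Answer: Yes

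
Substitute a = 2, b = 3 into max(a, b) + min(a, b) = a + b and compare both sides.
LHS = max(2, 3) + min(2, 3) = 5
RHS = 2 + 3 = 5

LHS = RHS: the two sides agree.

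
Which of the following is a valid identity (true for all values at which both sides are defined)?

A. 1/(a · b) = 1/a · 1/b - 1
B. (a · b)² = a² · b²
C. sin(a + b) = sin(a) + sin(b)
A: fails at (3, 3) — LHS = 1/9, RHS = -8/9.
B: holds — e.g. at (0, 1), both sides equal 0.
C: fails at (3, 5) — LHS = sin(8) ≈ 0.9894, RHS = sin(5) + sin(3) ≈ -0.8178.

Answer: B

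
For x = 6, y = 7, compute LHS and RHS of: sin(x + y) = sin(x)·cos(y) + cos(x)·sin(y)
LHS = sin(6 + 7) = sin(13) ≈ 0.4202
RHS = sin(6)·cos(7) + cos(6)·sin(7) = sin(6)·cos(7) + sin(7)·cos(6) ≈ 0.4202

LHS = RHS: the two sides agree.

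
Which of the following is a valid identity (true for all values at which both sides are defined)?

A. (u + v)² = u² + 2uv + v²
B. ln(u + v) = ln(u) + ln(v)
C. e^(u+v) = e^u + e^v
A

A: holds — e.g. at (1, 2), both sides equal 9.
B: fails at (4, 4) — LHS = ln(8) ≈ 2.079, RHS = 2·ln(4) ≈ 2.773.
C: fails at (6, 7) — LHS = e^13 ≈ 442413.4, RHS = e^6 + e^7 ≈ 1500.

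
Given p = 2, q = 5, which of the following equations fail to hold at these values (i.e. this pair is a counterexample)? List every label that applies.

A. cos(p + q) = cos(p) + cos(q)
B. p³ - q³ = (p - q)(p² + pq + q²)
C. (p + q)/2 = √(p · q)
A, C

Evaluating each claim at the given values:
A. LHS = cos(7) ≈ 0.7539, RHS = cos(2) + cos(5) ≈ -0.1325 → fails here (LHS ≠ RHS)
B. LHS = -117, RHS = -117 → holds here (LHS = RHS)
C. LHS = 7/2, RHS = √(10) ≈ 3.162 → fails here (LHS ≠ RHS)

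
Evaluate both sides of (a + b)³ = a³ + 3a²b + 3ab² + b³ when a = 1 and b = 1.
LHS = (1 + 1)³ = 8
RHS = 1³ + 3·1²·1 + 3·1·1² + 1³ = 8

LHS = RHS: the two sides agree.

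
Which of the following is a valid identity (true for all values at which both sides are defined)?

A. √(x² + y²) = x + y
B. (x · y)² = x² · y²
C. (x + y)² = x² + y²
A: fails at (1, 4) — LHS = √(17) ≈ 4.123, RHS = 5.
B: holds — e.g. at (5, 5), both sides equal 625.
C: fails at (5, 8) — LHS = 169, RHS = 89.

Answer: B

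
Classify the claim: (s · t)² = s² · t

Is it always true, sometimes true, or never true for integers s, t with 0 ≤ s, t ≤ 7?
It holds at (s, t) = (6, 0) (both sides equal 0), but fails at (s, t) = (6, 7) (LHS = 1764, RHS = 252).

Answer: Sometimes true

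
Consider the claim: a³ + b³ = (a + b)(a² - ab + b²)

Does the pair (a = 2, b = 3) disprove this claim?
Substituting a = 2, b = 3:
LHS = 2³ + 3³ = 35
RHS = (2 + 3)(2² - 2·3 + 3²) = 35

The sides agree, so this pair does not disprove the claim.

Answer: No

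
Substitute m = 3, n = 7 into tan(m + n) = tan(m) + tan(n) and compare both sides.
LHS = tan(3 + 7) = tan(10) ≈ 0.6484
RHS = tan(3) + tan(7) ≈ 0.7289

LHS ≠ RHS (they differ by about 0.08054), so the equation does not hold here.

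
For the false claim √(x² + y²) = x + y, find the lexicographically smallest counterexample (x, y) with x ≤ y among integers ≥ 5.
(x, y) = (5, 5)

Substituting (5, 5) into the claim:
LHS = √(5² + 5²) = 5·√(2) ≈ 7.071
RHS = 5 + 5 = 10

Since LHS ≠ RHS, this pair disproves the claim, and no lexicographically smaller pair (x ≤ y, integers ≥ 5) does.

For instance (8, 9) is also a counterexample (LHS = √(145) ≈ 12.04, RHS = 17), but it's lexicographically larger.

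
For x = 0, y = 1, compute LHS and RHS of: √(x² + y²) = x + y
LHS = √(0² + 1²) = 1
RHS = 0 + 1 = 1

LHS = RHS: the two sides agree.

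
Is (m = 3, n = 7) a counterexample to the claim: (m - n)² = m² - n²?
Yes

Substituting m = 3, n = 7:
LHS = (3 - 7)² = 16
RHS = 3² - 7² = -40

Since LHS ≠ RHS, this pair disproves the claim.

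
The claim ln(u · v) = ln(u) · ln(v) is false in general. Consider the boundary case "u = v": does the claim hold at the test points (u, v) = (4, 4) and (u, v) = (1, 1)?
At (4, 4): LHS = ln(16) ≈ 2.773 ≠ RHS = ln(4)² ≈ 1.922
At (1, 1): LHS = 0, RHS = 0 → equal

Answer: Only at (1, 1)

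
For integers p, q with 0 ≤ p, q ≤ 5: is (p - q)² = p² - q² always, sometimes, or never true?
Sometimes true

It holds at (p, q) = (4, 0) (both sides equal 16), but fails at (p, q) = (1, 4) (LHS = 9, RHS = -15).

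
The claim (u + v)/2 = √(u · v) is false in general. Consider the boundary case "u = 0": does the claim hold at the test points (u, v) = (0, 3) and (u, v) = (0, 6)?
At (0, 3): LHS = 3/2 ≠ RHS = 0
At (0, 6): LHS = 3 ≠ RHS = 0

Answer: No, fails at both test points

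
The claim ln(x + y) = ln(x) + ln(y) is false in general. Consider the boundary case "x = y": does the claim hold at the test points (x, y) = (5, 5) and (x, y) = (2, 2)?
At (5, 5): LHS = ln(10) ≈ 2.303 ≠ RHS = 2·ln(5) ≈ 3.219
At (2, 2): LHS = ln(4) ≈ 1.386, RHS = 2·ln(2) ≈ 1.386 → equal

Answer: Only at (2, 2)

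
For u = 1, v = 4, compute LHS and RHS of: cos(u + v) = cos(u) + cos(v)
LHS = cos(1 + 4) = cos(5) ≈ 0.2837
RHS = cos(1) + cos(4) ≈ -0.1133

LHS ≠ RHS (they differ by about 0.397), so the equation does not hold here.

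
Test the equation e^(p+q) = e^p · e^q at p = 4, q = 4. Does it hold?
Substituting p = 4, q = 4:

LHS = e^(4+4) = e^8 ≈ 2981
RHS = e^4 · e^4 = e^8 ≈ 2981

LHS = RHS, so the equation holds at this point.

Answer: Holds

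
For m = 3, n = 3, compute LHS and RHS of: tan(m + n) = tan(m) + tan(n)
LHS = tan(3 + 3) = tan(6) ≈ -0.291
RHS = tan(3) + tan(3) = 2·tan(3) ≈ -0.2851

LHS ≠ RHS (they differ by about 0.005913), so the equation does not hold here.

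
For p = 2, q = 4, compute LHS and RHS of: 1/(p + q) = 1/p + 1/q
LHS = 1/(2 + 4) = 1/6
RHS = 1/2 + 1/4 = 3/4

LHS ≠ RHS, so the equation does not hold here.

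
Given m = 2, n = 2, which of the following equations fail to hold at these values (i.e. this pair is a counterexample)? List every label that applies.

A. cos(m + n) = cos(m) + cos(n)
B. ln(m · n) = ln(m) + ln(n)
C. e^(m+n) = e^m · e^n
Evaluating each claim at the given values:
A. LHS = cos(4) ≈ -0.6536, RHS = 2·cos(2) ≈ -0.8323 → fails here (LHS ≠ RHS)
B. LHS = ln(4) ≈ 1.386, RHS = 2·ln(2) ≈ 1.386 → holds here (LHS = RHS)
C. LHS = e^4 ≈ 54.6, RHS = e^4 ≈ 54.6 → holds here (LHS = RHS)

Answer: A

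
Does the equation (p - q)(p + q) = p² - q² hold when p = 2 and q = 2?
Substituting p = 2, q = 2:

LHS = (2 - 2)(2 + 2) = 0
RHS = 2² - 2² = 0

LHS = RHS, so the equation holds at this point.

Answer: Holds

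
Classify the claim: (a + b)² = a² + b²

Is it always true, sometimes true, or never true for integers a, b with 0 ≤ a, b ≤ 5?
Sometimes true

It holds at (a, b) = (0, 2) (both sides equal 4), but fails at (a, b) = (3, 4) (LHS = 49, RHS = 25).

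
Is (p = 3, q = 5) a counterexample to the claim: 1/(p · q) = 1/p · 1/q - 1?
Substituting p = 3, q = 5:
LHS = 1/(3 · 5) = 1/15
RHS = 1/3 · 1/5 - 1 = -14/15

Since LHS ≠ RHS, this pair disproves the claim.

Answer: Yes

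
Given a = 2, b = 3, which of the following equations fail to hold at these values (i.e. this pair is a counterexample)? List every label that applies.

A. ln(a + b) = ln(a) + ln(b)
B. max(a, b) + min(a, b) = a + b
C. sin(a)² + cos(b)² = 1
Evaluating each claim at the given values:
A. LHS = ln(5) ≈ 1.609, RHS = ln(2) + ln(3) ≈ 1.792 → fails here (LHS ≠ RHS)
B. LHS = 5, RHS = 5 → holds here (LHS = RHS)
C. LHS = sin(2)² + cos(3)² ≈ 1.807, RHS = 1 → fails here (LHS ≠ RHS)

Answer: A, C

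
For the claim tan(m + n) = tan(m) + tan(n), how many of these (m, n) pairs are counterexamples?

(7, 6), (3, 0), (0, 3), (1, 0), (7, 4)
2

Testing each pair:
(7, 6): LHS = tan(13) ≈ 0.463, RHS = tan(6) + tan(7) ≈ 0.5804 → counterexample
(3, 0): LHS = tan(3) ≈ -0.1425, RHS = tan(3) ≈ -0.1425 → satisfies claim
(0, 3): LHS = tan(3) ≈ -0.1425, RHS = tan(3) ≈ -0.1425 → satisfies claim
(1, 0): LHS = tan(1) ≈ 1.557, RHS = tan(1) ≈ 1.557 → satisfies claim
(7, 4): LHS = tan(11) ≈ -226, RHS = tan(7) + tan(4) ≈ 2.029 → counterexample

That makes 2 counterexamples.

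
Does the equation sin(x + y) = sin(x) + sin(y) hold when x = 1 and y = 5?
Substituting x = 1, y = 5:

LHS = sin(1 + 5) = sin(6) ≈ -0.2794
RHS = sin(1) + sin(5) ≈ -0.1175

LHS ≠ RHS, so the equation does not hold at this point.

Answer: Fails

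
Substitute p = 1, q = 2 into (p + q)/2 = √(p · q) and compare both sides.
LHS = (1 + 2)/2 = 3/2
RHS = √(1 · 2) = √(2) ≈ 1.414

LHS ≠ RHS (they differ by about 0.08579), so the equation does not hold here.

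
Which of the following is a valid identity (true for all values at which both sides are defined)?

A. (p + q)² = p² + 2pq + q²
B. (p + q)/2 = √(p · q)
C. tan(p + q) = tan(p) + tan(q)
A

A: holds — e.g. at (4, 5), both sides equal 81.
B: fails at (3, 5) — LHS = 4, RHS = √(15) ≈ 3.873.
C: fails at (1, 4) — LHS = tan(5) ≈ -3.381, RHS = tan(4) + tan(1) ≈ 2.715.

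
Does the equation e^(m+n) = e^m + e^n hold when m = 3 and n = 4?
Fails

Substituting m = 3, n = 4:

LHS = e^(3+4) = e^7 ≈ 1097
RHS = e^3 + e^4 ≈ 74.68

LHS ≠ RHS, so the equation does not hold at this point.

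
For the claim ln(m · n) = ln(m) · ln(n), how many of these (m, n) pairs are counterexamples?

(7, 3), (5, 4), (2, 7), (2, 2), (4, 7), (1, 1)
Testing each pair:
(7, 3): LHS = ln(21) ≈ 3.045, RHS = ln(3)·ln(7) ≈ 2.138 → counterexample
(5, 4): LHS = ln(20) ≈ 2.996, RHS = ln(4)·ln(5) ≈ 2.231 → counterexample
(2, 7): LHS = ln(14) ≈ 2.639, RHS = ln(2)·ln(7) ≈ 1.349 → counterexample
(2, 2): LHS = ln(4) ≈ 1.386, RHS = ln(2)² ≈ 0.4805 → counterexample
(4, 7): LHS = ln(28) ≈ 3.332, RHS = ln(4)·ln(7) ≈ 2.698 → counterexample
(1, 1): LHS = 0, RHS = 0 → satisfies claim

That makes 5 counterexamples.

Answer: 5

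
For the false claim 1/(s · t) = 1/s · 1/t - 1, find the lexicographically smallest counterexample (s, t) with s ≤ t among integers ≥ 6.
(s, t) = (6, 6)

Substituting (6, 6) into the claim:
LHS = 1/(6 · 6) = 1/36
RHS = 1/6 · 1/6 - 1 = -35/36

Since LHS ≠ RHS, this pair disproves the claim, and no lexicographically smaller pair (s ≤ t, integers ≥ 6) does.

For instance (9, 11) is also a counterexample (LHS = 1/99, RHS = -98/99), but it's lexicographically larger.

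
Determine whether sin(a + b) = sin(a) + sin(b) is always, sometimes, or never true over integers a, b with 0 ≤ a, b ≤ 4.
It holds at (a, b) = (4, 0) (both sides equal sin(4) ≈ -0.7568), but fails at (a, b) = (1, 3) (LHS = sin(4) ≈ -0.7568, RHS = sin(3) + sin(1) ≈ 0.9826).

Answer: Sometimes true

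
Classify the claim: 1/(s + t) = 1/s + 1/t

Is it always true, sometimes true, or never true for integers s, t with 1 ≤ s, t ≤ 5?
The claim fails for every pair in the range. For instance at (s, t) = (3, 2): LHS = 1/5, RHS = 5/6.

Answer: Never true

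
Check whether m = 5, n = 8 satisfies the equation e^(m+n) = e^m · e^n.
Holds

Substituting m = 5, n = 8:

LHS = e^(5+8) = e^13 ≈ 442413.4
RHS = e^5 · e^8 = e^13 ≈ 442413.4

LHS = RHS, so the equation holds at this point.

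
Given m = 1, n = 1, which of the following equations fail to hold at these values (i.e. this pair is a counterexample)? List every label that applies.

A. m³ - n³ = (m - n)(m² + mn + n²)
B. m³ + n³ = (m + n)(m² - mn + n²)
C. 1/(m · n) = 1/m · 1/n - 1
C

Evaluating each claim at the given values:
A. LHS = 0, RHS = 0 → holds here (LHS = RHS)
B. LHS = 2, RHS = 2 → holds here (LHS = RHS)
C. LHS = 1, RHS = 0 → fails here (LHS ≠ RHS)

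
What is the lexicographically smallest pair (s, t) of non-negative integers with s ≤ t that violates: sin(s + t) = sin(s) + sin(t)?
(s, t) = (1, 1)

Substituting (1, 1) into the claim:
LHS = sin(1 + 1) = sin(2) ≈ 0.9093
RHS = sin(1) + sin(1) = 2·sin(1) ≈ 1.683

Since LHS ≠ RHS, this pair disproves the claim, and no lexicographically smaller pair (s ≤ t, non-negative integers) does.

For instance (5, 7) is also a counterexample (LHS = sin(12) ≈ -0.5366, RHS = sin(5) + sin(7) ≈ -0.3019), but it's lexicographically larger.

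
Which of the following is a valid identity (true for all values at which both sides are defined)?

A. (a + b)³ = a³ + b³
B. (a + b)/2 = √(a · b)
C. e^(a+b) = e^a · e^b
C

A: fails at (3, 4) — LHS = 343, RHS = 91.
B: fails at (5, 8) — LHS = 13/2, RHS = 2·√(10) ≈ 6.325.
C: holds — e.g. at (4, 6), both sides equal e^10 ≈ 22026.5.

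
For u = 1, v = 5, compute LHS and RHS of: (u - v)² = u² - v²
LHS = (1 - 5)² = 16
RHS = 1² - 5² = -24

LHS ≠ RHS, so the equation does not hold here.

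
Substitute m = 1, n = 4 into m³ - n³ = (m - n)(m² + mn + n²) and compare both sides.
LHS = 1³ - 4³ = -63
RHS = (1 - 4)(1² + 1·4 + 4²) = -63

LHS = RHS: the two sides agree.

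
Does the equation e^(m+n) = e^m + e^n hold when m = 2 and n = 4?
Substituting m = 2, n = 4:

LHS = e^(2+4) = e^6 ≈ 403.4
RHS = e^2 + e^4 ≈ 61.99

LHS ≠ RHS, so the equation does not hold at this point.

Answer: Fails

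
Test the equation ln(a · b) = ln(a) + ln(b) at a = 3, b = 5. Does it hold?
Substituting a = 3, b = 5:

LHS = ln(3 · 5) = ln(15) ≈ 2.708
RHS = ln(3) + ln(5) ≈ 2.708

LHS = RHS, so the equation holds at this point.

Answer: Holds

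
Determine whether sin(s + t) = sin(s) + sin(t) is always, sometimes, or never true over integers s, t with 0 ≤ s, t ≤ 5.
Sometimes true

It holds at (s, t) = (0, 5) (both sides equal sin(5) ≈ -0.9589), but fails at (s, t) = (3, 5) (LHS = sin(8) ≈ 0.9894, RHS = sin(5) + sin(3) ≈ -0.8178).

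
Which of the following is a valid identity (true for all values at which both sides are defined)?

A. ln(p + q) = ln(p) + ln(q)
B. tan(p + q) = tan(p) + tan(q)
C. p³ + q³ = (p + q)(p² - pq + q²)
A: fails at (6, 7) — LHS = ln(13) ≈ 2.565, RHS = ln(6) + ln(7) ≈ 3.738.
B: fails at (5, 5) — LHS = tan(10) ≈ 0.6484, RHS = 2·tan(5) ≈ -6.761.
C: holds — e.g. at (4, 5), both sides equal 189.

Answer: C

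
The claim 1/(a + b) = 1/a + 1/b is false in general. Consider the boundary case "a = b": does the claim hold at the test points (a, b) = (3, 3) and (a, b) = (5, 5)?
At (3, 3): LHS = 1/6 ≠ RHS = 2/3
At (5, 5): LHS = 1/10 ≠ RHS = 2/5

Answer: No, fails at both test points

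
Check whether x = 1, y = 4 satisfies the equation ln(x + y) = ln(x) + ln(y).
Substituting x = 1, y = 4:

LHS = ln(1 + 4) = ln(5) ≈ 1.609
RHS = ln(1) + ln(4) = ln(4) ≈ 1.386

LHS ≠ RHS, so the equation does not hold at this point.

Answer: Fails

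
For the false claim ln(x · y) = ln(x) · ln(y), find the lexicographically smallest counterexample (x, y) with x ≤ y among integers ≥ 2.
(x, y) = (2, 2)

Substituting (2, 2) into the claim:
LHS = ln(2 · 2) = ln(4) ≈ 1.386
RHS = ln(2) · ln(2) = ln(2)² ≈ 0.4805

Since LHS ≠ RHS, this pair disproves the claim, and no lexicographically smaller pair (x ≤ y, integers ≥ 2) does.

For instance (6, 6) is also a counterexample (LHS = ln(36) ≈ 3.584, RHS = ln(6)² ≈ 3.21), but it's lexicographically larger.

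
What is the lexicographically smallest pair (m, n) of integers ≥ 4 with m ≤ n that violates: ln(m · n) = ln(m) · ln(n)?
Substituting (4, 4) into the claim:
LHS = ln(4 · 4) = ln(16) ≈ 2.773
RHS = ln(4) · ln(4) = ln(4)² ≈ 1.922

Since LHS ≠ RHS, this pair disproves the claim, and no lexicographically smaller pair (m ≤ n, integers ≥ 4) does.

For instance (4, 7) is also a counterexample (LHS = ln(28) ≈ 3.332, RHS = ln(4)·ln(7) ≈ 2.698), but it's lexicographically larger.

Answer: (m, n) = (4, 4)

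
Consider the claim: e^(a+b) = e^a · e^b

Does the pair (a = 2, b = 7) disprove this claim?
Substituting a = 2, b = 7:
LHS = e^(2+7) = e^9 ≈ 8103
RHS = e^2 · e^7 = e^9 ≈ 8103

The sides agree, so this pair does not disprove the claim.

Answer: No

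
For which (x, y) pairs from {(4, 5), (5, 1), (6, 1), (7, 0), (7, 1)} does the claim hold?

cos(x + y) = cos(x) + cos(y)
Testing each pair:
(4, 5): LHS = cos(9) ≈ -0.9111, RHS = cos(4) + cos(5) ≈ -0.37 → fails
(5, 1): LHS = cos(6) ≈ 0.9602, RHS = cos(5) + cos(1) ≈ 0.824 → fails
(6, 1): LHS = cos(7) ≈ 0.7539, RHS = cos(1) + cos(6) ≈ 1.5 → fails
(7, 0): LHS = cos(7) ≈ 0.7539, RHS = cos(7) + 1 ≈ 1.754 → fails
(7, 1): LHS = cos(8) ≈ -0.1455, RHS = cos(1) + cos(7) ≈ 1.294 → fails

No pair satisfies the claim.

Answer: None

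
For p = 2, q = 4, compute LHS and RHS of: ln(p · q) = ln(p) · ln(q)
LHS = ln(2 · 4) = ln(8) ≈ 2.079
RHS = ln(2) · ln(4) ≈ 0.9609

LHS ≠ RHS (they differ by about 1.119), so the equation does not hold here.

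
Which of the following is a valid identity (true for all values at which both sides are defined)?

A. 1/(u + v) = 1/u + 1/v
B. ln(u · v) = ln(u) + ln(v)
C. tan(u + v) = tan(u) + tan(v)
A: fails at (1, 1) — LHS = 1/2, RHS = 2.
B: holds — e.g. at (2, 7), both sides equal ln(14) ≈ 2.639.
C: fails at (2, 3) — LHS = tan(5) ≈ -3.381, RHS = tan(2) + tan(3) ≈ -2.328.

Answer: B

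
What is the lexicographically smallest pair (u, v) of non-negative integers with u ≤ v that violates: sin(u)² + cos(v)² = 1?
(u, v) = (0, 1)

Substituting (0, 1) into the claim:
LHS = sin(0)² + cos(1)² = cos(1)² ≈ 0.2919
RHS = 1

Since LHS ≠ RHS, this pair disproves the claim, and no lexicographically smaller pair (u ≤ v, non-negative integers) does.

For instance (1, 2) is also a counterexample (LHS = cos(2)² + sin(1)² ≈ 0.8813, RHS = 1), but it's lexicographically larger.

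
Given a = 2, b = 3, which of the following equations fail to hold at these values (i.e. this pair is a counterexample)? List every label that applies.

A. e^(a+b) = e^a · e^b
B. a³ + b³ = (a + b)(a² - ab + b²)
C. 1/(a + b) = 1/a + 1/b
C

Evaluating each claim at the given values:
A. LHS = e^5 ≈ 148.4, RHS = e^5 ≈ 148.4 → holds here (LHS = RHS)
B. LHS = 35, RHS = 35 → holds here (LHS = RHS)
C. LHS = 1/5, RHS = 5/6 → fails here (LHS ≠ RHS)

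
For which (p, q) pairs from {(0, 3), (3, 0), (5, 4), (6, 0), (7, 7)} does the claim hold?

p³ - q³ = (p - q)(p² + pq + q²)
Testing each pair:
(0, 3): LHS = -27, RHS = -27 → holds
(3, 0): LHS = 27, RHS = 27 → holds
(5, 4): LHS = 61, RHS = 61 → holds
(6, 0): LHS = 216, RHS = 216 → holds
(7, 7): LHS = 0, RHS = 0 → holds

Every pair satisfies the claim.

Answer: All pairs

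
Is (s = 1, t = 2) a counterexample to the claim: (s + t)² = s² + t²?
Substituting s = 1, t = 2:
LHS = (1 + 2)² = 9
RHS = 1² + 2² = 5

Since LHS ≠ RHS, this pair disproves the claim.

Answer: Yes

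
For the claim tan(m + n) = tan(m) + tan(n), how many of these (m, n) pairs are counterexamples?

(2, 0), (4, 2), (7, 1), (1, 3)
Testing each pair:
(2, 0): LHS = tan(2) ≈ -2.185, RHS = tan(2) ≈ -2.185 → satisfies claim
(4, 2): LHS = tan(6) ≈ -0.291, RHS = tan(2) + tan(4) ≈ -1.027 → counterexample
(7, 1): LHS = tan(8) ≈ -6.8, RHS = tan(7) + tan(1) ≈ 2.429 → counterexample
(1, 3): LHS = tan(4) ≈ 1.158, RHS = tan(3) + tan(1) ≈ 1.415 → counterexample

That makes 3 counterexamples.

Answer: 3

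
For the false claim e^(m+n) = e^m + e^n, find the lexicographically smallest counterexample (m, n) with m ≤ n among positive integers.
(m, n) = (1, 1)

Substituting (1, 1) into the claim:
LHS = e^(1+1) = e^2 ≈ 7.389
RHS = e^1 + e^1 = 2·e ≈ 5.437

Since LHS ≠ RHS, this pair disproves the claim, and no lexicographically smaller pair (m ≤ n, positive integers) does.

For instance (4, 5) is also a counterexample (LHS = e^9 ≈ 8103, RHS = e^4 + e^5 ≈ 203), but it's lexicographically larger.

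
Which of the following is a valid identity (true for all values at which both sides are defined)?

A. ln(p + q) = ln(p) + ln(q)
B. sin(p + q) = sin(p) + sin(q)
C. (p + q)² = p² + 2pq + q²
A: fails at (5, 8) — LHS = ln(13) ≈ 2.565, RHS = ln(5) + ln(8) ≈ 3.689.
B: fails at (3, 4) — LHS = sin(7) ≈ 0.657, RHS = sin(4) + sin(3) ≈ -0.6157.
C: holds — e.g. at (4, 4), both sides equal 64.

Answer: C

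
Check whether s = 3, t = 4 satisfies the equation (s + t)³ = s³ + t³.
Fails

Substituting s = 3, t = 4:

LHS = (3 + 4)³ = 343
RHS = 3³ + 4³ = 91

LHS ≠ RHS, so the equation does not hold at this point.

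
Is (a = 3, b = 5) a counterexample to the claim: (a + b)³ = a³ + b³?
Substituting a = 3, b = 5:
LHS = (3 + 5)³ = 512
RHS = 3³ + 5³ = 152

Since LHS ≠ RHS, this pair disproves the claim.

Answer: Yes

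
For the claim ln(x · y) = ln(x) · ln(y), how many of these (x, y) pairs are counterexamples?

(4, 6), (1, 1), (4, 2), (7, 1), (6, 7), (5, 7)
Testing each pair:
(4, 6): LHS = ln(24) ≈ 3.178, RHS = ln(4)·ln(6) ≈ 2.484 → counterexample
(1, 1): LHS = 0, RHS = 0 → satisfies claim
(4, 2): LHS = ln(8) ≈ 2.079, RHS = ln(2)·ln(4) ≈ 0.9609 → counterexample
(7, 1): LHS = ln(7) ≈ 1.946, RHS = 0 → counterexample
(6, 7): LHS = ln(42) ≈ 3.738, RHS = ln(6)·ln(7) ≈ 3.487 → counterexample
(5, 7): LHS = ln(35) ≈ 3.555, RHS = ln(5)·ln(7) ≈ 3.132 → counterexample

That makes 5 counterexamples.

Answer: 5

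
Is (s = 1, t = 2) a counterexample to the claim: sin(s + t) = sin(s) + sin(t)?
Yes

Substituting s = 1, t = 2:
LHS = sin(1 + 2) = sin(3) ≈ 0.1411
RHS = sin(1) + sin(2) ≈ 1.751

Since LHS ≠ RHS, this pair disproves the claim.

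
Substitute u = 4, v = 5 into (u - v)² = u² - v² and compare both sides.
LHS = (4 - 5)² = 1
RHS = 4² - 5² = -9

LHS ≠ RHS, so the equation does not hold here.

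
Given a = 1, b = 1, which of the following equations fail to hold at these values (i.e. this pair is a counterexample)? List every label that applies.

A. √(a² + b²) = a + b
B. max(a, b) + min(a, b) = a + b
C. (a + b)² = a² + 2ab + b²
Evaluating each claim at the given values:
A. LHS = √(2) ≈ 1.414, RHS = 2 → fails here (LHS ≠ RHS)
B. LHS = 2, RHS = 2 → holds here (LHS = RHS)
C. LHS = 4, RHS = 4 → holds here (LHS = RHS)

Answer: A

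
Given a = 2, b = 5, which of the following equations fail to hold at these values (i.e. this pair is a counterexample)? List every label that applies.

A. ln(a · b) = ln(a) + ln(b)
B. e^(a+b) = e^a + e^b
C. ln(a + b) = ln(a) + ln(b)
B, C

Evaluating each claim at the given values:
A. LHS = ln(10) ≈ 2.303, RHS = ln(2) + ln(5) ≈ 2.303 → holds here (LHS = RHS)
B. LHS = e^7 ≈ 1097, RHS = e^2 + e^5 ≈ 155.8 → fails here (LHS ≠ RHS)
C. LHS = ln(7) ≈ 1.946, RHS = ln(2) + ln(5) ≈ 2.303 → fails here (LHS ≠ RHS)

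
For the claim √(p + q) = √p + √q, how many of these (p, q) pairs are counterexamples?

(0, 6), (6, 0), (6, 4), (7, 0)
Testing each pair:
(0, 6): LHS = √(6) ≈ 2.449, RHS = √(6) ≈ 2.449 → satisfies claim
(6, 0): LHS = √(6) ≈ 2.449, RHS = √(6) ≈ 2.449 → satisfies claim
(6, 4): LHS = √(10) ≈ 3.162, RHS = 2 + √(6) ≈ 4.449 → counterexample
(7, 0): LHS = √(7) ≈ 2.646, RHS = √(7) ≈ 2.646 → satisfies claim

That makes 1 counterexample.

Answer: 1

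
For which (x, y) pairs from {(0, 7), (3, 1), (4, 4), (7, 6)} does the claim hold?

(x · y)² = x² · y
Testing each pair:
(0, 7): LHS = 0, RHS = 0 → holds
(3, 1): LHS = 9, RHS = 9 → holds
(4, 4): LHS = 256, RHS = 64 → fails
(7, 6): LHS = 1764, RHS = 294 → fails

2 of 4 pairs satisfy the claim.

Answer: (0, 7), (3, 1)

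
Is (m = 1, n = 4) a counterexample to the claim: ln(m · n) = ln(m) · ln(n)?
Yes

Substituting m = 1, n = 4:
LHS = ln(1 · 4) = ln(4) ≈ 1.386
RHS = ln(1) · ln(4) = 0

Since LHS ≠ RHS, this pair disproves the claim.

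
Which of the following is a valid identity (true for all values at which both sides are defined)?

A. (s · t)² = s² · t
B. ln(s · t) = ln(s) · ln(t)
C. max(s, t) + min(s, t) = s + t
A: fails at (6, 7) — LHS = 1764, RHS = 252.
B: fails at (2, 4) — LHS = ln(8) ≈ 2.079, RHS = ln(2)·ln(4) ≈ 0.9609.
C: holds — e.g. at (3, 3), both sides equal 6.

Answer: C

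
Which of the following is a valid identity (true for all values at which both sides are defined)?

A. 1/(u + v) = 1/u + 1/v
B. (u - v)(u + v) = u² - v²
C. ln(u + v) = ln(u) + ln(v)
B

A: fails at (4, 5) — LHS = 1/9, RHS = 9/20.
B: holds — e.g. at (2, 2), both sides equal 0.
C: fails at (5, 5) — LHS = ln(10) ≈ 2.303, RHS = 2·ln(5) ≈ 3.219.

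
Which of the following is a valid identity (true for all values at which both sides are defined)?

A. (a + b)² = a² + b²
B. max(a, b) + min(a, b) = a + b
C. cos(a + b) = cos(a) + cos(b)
B

A: fails at (1, 5) — LHS = 36, RHS = 26.
B: holds — e.g. at (1, 5), both sides equal 6.
C: fails at (0, 1) — LHS = cos(1) ≈ 0.5403, RHS = cos(1) + 1 ≈ 1.54.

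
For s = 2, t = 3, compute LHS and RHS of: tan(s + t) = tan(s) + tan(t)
LHS = tan(2 + 3) = tan(5) ≈ -3.381
RHS = tan(2) + tan(3) ≈ -2.328

LHS ≠ RHS (they differ by about 1.053), so the equation does not hold here.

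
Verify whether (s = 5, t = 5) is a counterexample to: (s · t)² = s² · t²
No

Substituting s = 5, t = 5:
LHS = (5 · 5)² = 625
RHS = 5² · 5² = 625

The sides agree, so this pair does not disprove the claim.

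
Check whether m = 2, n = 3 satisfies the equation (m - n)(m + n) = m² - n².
Substituting m = 2, n = 3:

LHS = (2 - 3)(2 + 3) = -5
RHS = 2² - 3² = -5

LHS = RHS, so the equation holds at this point.

Answer: Holds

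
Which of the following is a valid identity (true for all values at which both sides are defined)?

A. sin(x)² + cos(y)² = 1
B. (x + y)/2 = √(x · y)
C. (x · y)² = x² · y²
C

A: fails at (6, 7) — LHS = sin(6)² + cos(7)² ≈ 0.6464, RHS = 1.
B: fails at (3, 5) — LHS = 4, RHS = √(15) ≈ 3.873.
C: holds — e.g. at (2, 5), both sides equal 100.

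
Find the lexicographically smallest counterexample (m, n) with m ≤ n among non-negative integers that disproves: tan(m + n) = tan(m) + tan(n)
Substituting (1, 1) into the claim:
LHS = tan(1 + 1) = tan(2) ≈ -2.185
RHS = tan(1) + tan(1) = 2·tan(1) ≈ 3.115

Since LHS ≠ RHS, this pair disproves the claim, and no lexicographically smaller pair (m ≤ n, non-negative integers) does.

For instance (5, 5) is also a counterexample (LHS = tan(10) ≈ 0.6484, RHS = 2·tan(5) ≈ -6.761), but it's lexicographically larger.

Answer: (m, n) = (1, 1)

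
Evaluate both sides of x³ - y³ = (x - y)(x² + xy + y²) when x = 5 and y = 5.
LHS = 5³ - 5³ = 0
RHS = (5 - 5)(5² + 5·5 + 5²) = 0

LHS = RHS: the two sides agree.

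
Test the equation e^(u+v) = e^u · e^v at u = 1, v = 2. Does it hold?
Substituting u = 1, v = 2:

LHS = e^(1+2) = e^3 ≈ 20.09
RHS = e^1 · e^2 = e^3 ≈ 20.09

LHS = RHS, so the equation holds at this point.

Answer: Holds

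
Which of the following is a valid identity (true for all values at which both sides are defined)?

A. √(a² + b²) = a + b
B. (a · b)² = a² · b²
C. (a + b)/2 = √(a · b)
A: fails at (1, 5) — LHS = √(26) ≈ 5.099, RHS = 6.
B: holds — e.g. at (6, 7), both sides equal 1764.
C: fails at (6, 7) — LHS = 13/2, RHS = √(42) ≈ 6.481.

Answer: B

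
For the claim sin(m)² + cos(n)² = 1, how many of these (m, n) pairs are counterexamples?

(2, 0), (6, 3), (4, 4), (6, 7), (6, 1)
4

Testing each pair:
(2, 0): LHS = sin(2)² + 1 ≈ 1.827, RHS = 1 → counterexample
(6, 3): LHS = sin(6)² + cos(3)² ≈ 1.058, RHS = 1 → counterexample
(4, 4): LHS = cos(4)² + sin(4)² = 1, RHS = 1 → satisfies claim
(6, 7): LHS = sin(6)² + cos(7)² ≈ 0.6464, RHS = 1 → counterexample
(6, 1): LHS = sin(6)² + cos(1)² ≈ 0.37, RHS = 1 → counterexample

That makes 4 counterexamples.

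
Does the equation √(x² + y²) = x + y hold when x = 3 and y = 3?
Fails

Substituting x = 3, y = 3:

LHS = √(3² + 3²) = 3·√(2) ≈ 4.243
RHS = 3 + 3 = 6

LHS ≠ RHS, so the equation does not hold at this point.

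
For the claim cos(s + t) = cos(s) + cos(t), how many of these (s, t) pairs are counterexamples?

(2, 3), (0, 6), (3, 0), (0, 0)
Testing each pair:
(2, 3): LHS = cos(5) ≈ 0.2837, RHS = cos(3) + cos(2) ≈ -1.406 → counterexample
(0, 6): LHS = cos(6) ≈ 0.9602, RHS = cos(6) + 1 ≈ 1.96 → counterexample
(3, 0): LHS = cos(3) ≈ -0.99, RHS = cos(3) + 1 ≈ 0.01001 → counterexample
(0, 0): LHS = 1, RHS = 2 → counterexample

That makes 4 counterexamples.

Answer: 4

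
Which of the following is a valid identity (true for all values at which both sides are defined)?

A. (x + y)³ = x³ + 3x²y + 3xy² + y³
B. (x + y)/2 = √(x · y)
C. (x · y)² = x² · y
A

A: holds — e.g. at (4, 4), both sides equal 512.
B: fails at (1, 3) — LHS = 2, RHS = √(3) ≈ 1.732.
C: fails at (3, 3) — LHS = 81, RHS = 27.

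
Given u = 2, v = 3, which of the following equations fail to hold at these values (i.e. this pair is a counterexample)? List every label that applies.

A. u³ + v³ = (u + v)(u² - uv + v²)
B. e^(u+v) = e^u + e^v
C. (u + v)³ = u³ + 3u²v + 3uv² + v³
B

Evaluating each claim at the given values:
A. LHS = 35, RHS = 35 → holds here (LHS = RHS)
B. LHS = e^5 ≈ 148.4, RHS = e^2 + e^3 ≈ 27.47 → fails here (LHS ≠ RHS)
C. LHS = 125, RHS = 125 → holds here (LHS = RHS)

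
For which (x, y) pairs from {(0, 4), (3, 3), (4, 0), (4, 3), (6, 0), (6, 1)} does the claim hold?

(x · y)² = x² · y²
Testing each pair:
(0, 4): LHS = 0, RHS = 0 → holds
(3, 3): LHS = 81, RHS = 81 → holds
(4, 0): LHS = 0, RHS = 0 → holds
(4, 3): LHS = 144, RHS = 144 → holds
(6, 0): LHS = 0, RHS = 0 → holds
(6, 1): LHS = 36, RHS = 36 → holds

Every pair satisfies the claim.

Answer: All pairs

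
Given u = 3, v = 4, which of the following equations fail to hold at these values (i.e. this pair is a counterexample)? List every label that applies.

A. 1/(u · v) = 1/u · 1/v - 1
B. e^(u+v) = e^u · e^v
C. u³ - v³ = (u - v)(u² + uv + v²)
Evaluating each claim at the given values:
A. LHS = 1/12, RHS = -11/12 → fails here (LHS ≠ RHS)
B. LHS = e^7 ≈ 1097, RHS = e^7 ≈ 1097 → holds here (LHS = RHS)
C. LHS = -37, RHS = -37 → holds here (LHS = RHS)

Answer: A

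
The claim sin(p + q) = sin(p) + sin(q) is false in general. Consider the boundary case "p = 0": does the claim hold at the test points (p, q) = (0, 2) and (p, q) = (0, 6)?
Yes, holds at both test points

At (0, 2): LHS = sin(2) ≈ 0.9093, RHS = sin(2) ≈ 0.9093 → equal
At (0, 6): LHS = sin(6) ≈ -0.2794, RHS = sin(6) ≈ -0.2794 → equal

So the claim does hold at both of these boundary points, even though it is not an identity.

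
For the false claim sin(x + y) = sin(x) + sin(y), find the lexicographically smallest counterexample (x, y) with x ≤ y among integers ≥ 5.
(x, y) = (5, 5)

Substituting (5, 5) into the claim:
LHS = sin(5 + 5) = sin(10) ≈ -0.544
RHS = sin(5) + sin(5) = 2·sin(5) ≈ -1.918

Since LHS ≠ RHS, this pair disproves the claim, and no lexicographically smaller pair (x ≤ y, integers ≥ 5) does.

For instance (7, 11) is also a counterexample (LHS = sin(18) ≈ -0.751, RHS = sin(11) + sin(7) ≈ -0.343), but it's lexicographically larger.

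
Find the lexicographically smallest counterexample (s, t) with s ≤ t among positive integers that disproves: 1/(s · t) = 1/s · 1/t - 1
(s, t) = (1, 1)

Substituting (1, 1) into the claim:
LHS = 1/(1 · 1) = 1
RHS = 1/1 · 1/1 - 1 = 0

Since LHS ≠ RHS, this pair disproves the claim, and no lexicographically smaller pair (s ≤ t, positive integers) does.

For instance (3, 6) is also a counterexample (LHS = 1/18, RHS = -17/18), but it's lexicographically larger.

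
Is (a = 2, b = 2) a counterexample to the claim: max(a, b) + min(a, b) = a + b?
Substituting a = 2, b = 2:
LHS = max(2, 2) + min(2, 2) = 4
RHS = 2 + 2 = 4

The sides agree, so this pair does not disprove the claim.

Answer: No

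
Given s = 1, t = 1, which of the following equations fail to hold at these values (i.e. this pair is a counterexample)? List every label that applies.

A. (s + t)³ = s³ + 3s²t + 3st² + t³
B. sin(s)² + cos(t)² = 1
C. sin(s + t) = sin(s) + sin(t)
C

Evaluating each claim at the given values:
A. LHS = 8, RHS = 8 → holds here (LHS = RHS)
B. LHS = cos(1)² + sin(1)² = 1, RHS = 1 → holds here (LHS = RHS)
C. LHS = sin(2) ≈ 0.9093, RHS = 2·sin(1) ≈ 1.683 → fails here (LHS ≠ RHS)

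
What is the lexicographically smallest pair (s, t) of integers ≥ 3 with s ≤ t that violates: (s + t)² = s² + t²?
(s, t) = (3, 3)

Substituting (3, 3) into the claim:
LHS = (3 + 3)² = 36
RHS = 3² + 3² = 18

Since LHS ≠ RHS, this pair disproves the claim, and no lexicographically smaller pair (s ≤ t, integers ≥ 3) does.

For instance (5, 7) is also a counterexample (LHS = 144, RHS = 74), but it's lexicographically larger.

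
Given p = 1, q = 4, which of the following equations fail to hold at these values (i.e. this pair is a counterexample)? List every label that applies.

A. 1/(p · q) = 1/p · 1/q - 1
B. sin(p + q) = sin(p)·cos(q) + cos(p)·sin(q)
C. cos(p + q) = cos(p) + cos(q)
A, C

Evaluating each claim at the given values:
A. LHS = 1/4, RHS = -3/4 → fails here (LHS ≠ RHS)
B. LHS = sin(5) ≈ -0.9589, RHS = sin(1)·cos(4) + sin(4)·cos(1) ≈ -0.9589 → holds here (LHS = RHS)
C. LHS = cos(5) ≈ 0.2837, RHS = cos(4) + cos(1) ≈ -0.1133 → fails here (LHS ≠ RHS)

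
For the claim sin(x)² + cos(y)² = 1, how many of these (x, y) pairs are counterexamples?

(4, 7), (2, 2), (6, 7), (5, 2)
3

Testing each pair:
(4, 7): LHS = cos(7)² + sin(4)² ≈ 1.141, RHS = 1 → counterexample
(2, 2): LHS = cos(2)² + sin(2)² = 1, RHS = 1 → satisfies claim
(6, 7): LHS = sin(6)² + cos(7)² ≈ 0.6464, RHS = 1 → counterexample
(5, 2): LHS = cos(2)² + sin(5)² ≈ 1.093, RHS = 1 → counterexample

That makes 3 counterexamples.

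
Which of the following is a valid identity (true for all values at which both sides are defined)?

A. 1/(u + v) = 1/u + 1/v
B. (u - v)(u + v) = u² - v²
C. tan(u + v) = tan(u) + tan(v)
B

A: fails at (6, 7) — LHS = 1/13, RHS = 13/42.
B: holds — e.g. at (2, 2), both sides equal 0.
C: fails at (4, 4) — LHS = tan(8) ≈ -6.8, RHS = 2·tan(4) ≈ 2.316.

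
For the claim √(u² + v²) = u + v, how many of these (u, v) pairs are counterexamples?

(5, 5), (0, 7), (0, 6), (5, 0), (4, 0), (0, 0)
1

Testing each pair:
(5, 5): LHS = 5·√(2) ≈ 7.071, RHS = 10 → counterexample
(0, 7): LHS = 7, RHS = 7 → satisfies claim
(0, 6): LHS = 6, RHS = 6 → satisfies claim
(5, 0): LHS = 5, RHS = 5 → satisfies claim
(4, 0): LHS = 4, RHS = 4 → satisfies claim
(0, 0): LHS = 0, RHS = 0 → satisfies claim

That makes 1 counterexample.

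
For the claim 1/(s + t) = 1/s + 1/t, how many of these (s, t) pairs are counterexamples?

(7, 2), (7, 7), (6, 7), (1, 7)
4

Testing each pair:
(7, 2): LHS = 1/9, RHS = 9/14 → counterexample
(7, 7): LHS = 1/14, RHS = 2/7 → counterexample
(6, 7): LHS = 1/13, RHS = 13/42 → counterexample
(1, 7): LHS = 1/8, RHS = 8/7 → counterexample

That makes 4 counterexamples.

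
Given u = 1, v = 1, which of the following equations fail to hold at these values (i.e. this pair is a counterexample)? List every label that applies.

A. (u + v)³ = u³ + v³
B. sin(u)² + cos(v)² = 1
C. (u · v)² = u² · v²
A

Evaluating each claim at the given values:
A. LHS = 8, RHS = 2 → fails here (LHS ≠ RHS)
B. LHS = cos(1)² + sin(1)² = 1, RHS = 1 → holds here (LHS = RHS)
C. LHS = 1, RHS = 1 → holds here (LHS = RHS)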